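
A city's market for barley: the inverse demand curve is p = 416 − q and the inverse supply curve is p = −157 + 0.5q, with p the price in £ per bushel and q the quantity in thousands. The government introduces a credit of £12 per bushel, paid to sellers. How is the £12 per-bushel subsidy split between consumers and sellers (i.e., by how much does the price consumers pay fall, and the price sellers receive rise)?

Consumers gain £8 per bushel; sellers gain £4 per bushel.

Rewrite in direct form: qd = 416 − p and qs = 2p + 314.
Without the subsidy, 416 − p = 2p + 314 gives 3p = 102, so p* = £34 and q* = 382.
With a per-unit subsidy paid to sellers, each receives p + 12 per unit sold, so supply becomes qs = 2(p + 12) + 314.
New equilibrium: consumers pay £26, sellers receive £38, q = 390. (Wedge: pb − ps = −12.)
Gain to consumers: £8; to sellers: £4. (They sum to £12.)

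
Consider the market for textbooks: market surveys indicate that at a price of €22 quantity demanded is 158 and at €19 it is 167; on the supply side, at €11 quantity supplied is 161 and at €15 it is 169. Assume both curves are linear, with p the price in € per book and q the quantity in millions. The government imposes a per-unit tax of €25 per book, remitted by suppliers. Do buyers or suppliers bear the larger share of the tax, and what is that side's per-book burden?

Suppliers bear the larger share: €15 per book.

Demand slope: (167 − 158)/(19 − 22) = -3, so qd = 224 − 3p.
Supply slope: (169 − 161)/(15 − 11) = 2, so qs = 2p + 139.
Without the tax, 224 − 3p = 2p + 139 gives 5p = 85, so p* = €17 and q* = 173.
With the tax collected from suppliers, supply shifts: qs = 2(p − 25) + 139.
Solving gives q = 143 with buyers paying €27 and suppliers receiving €2 (the €25 wedge).
Per-book burden: buyers €10, suppliers €15.
Suppliers take the larger share because supply is less price-elastic here (demand slope 3 vs supply slope 2).
The less price-elastic side of the market bears the larger share of a per-unit tax.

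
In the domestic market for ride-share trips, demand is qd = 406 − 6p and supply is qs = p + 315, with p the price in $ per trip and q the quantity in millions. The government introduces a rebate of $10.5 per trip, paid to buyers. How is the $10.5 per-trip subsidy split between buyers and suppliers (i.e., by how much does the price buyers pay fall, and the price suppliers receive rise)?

Buyers gain $1.5 per trip; suppliers gain $9 per trip.

Before the subsidy: set 406 − 6p = p + 315 → p* = $13, q* = 328.
With a per-unit subsidy paid to buyers, each effectively pays p − 10.5, so demand becomes qd = 406 − 6(p − 10.5).
Solving gives q = 337 with buyers paying $11.5 and suppliers receiving $22 (the $10.5 wedge).
Gain to buyers: $1.5; to suppliers: $9. (They sum to $10.5.)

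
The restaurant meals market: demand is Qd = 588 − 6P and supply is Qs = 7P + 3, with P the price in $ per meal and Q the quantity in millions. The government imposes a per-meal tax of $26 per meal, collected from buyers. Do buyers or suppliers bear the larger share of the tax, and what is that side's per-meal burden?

Without the tax, 588 − 6P = 7P + 3 gives 13P = 585, so P* = $45 and Q* = 318.
With the tax collected from buyers, demand (in seller-price terms) shifts: Qd = 588 − 6(P + 26).
Solving gives Q = 234 with buyers paying $59 and suppliers receiving $33 (the $26 wedge).
Per-meal burden: buyers $14, suppliers $12.
Buyers take the larger share because demand is less price-elastic here (demand slope 6 vs supply slope 7).

Buyers bear the larger share: $14 per meal.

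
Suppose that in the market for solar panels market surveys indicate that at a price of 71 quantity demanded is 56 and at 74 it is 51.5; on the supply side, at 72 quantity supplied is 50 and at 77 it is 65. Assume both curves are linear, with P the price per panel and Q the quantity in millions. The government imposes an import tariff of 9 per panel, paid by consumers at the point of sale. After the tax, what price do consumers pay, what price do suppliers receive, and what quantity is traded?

Consumers pay 79; suppliers receive 70; quantity = 44.

Demand slope: (51.5 − 56)/(74 − 71) = -1.5, so Qd = 162.5 − 1.5P.
Supply slope: (65 − 50)/(77 − 72) = 3, so Qs = 3P − 166.
Without the tax, 162.5 − 1.5P = 3P − 166 gives 4.5P = 328.5, so P* = 73 and Q* = 53.
With the tax collected from consumers, demand (in seller-price terms) shifts: Qd = 162.5 − 1.5(P + 9).
New equilibrium: consumers pay 79, suppliers receive 70, Q = 44. (Wedge: Pb − Ps = 9.)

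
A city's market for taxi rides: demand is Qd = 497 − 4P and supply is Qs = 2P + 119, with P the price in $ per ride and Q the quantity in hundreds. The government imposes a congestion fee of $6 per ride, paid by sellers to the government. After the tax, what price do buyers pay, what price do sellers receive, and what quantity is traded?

Buyers pay $65; sellers receive $59; quantity = 237.

Without the tax, 497 − 4P = 2P + 119 gives 6P = 378, so P* = $63 and Q* = 245.
With the tax collected from sellers, supply shifts: Qs = 2(P − 6) + 119.
New equilibrium: buyers pay $65, sellers receive $59, Q = 237. (Wedge: Pb − Ps = 6.)
The less price-elastic side of the market bears the larger share of a per-unit tax.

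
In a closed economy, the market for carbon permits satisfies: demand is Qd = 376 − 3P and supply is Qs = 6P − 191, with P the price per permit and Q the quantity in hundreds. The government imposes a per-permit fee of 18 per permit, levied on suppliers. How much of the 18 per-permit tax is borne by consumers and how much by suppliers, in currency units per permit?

Before the tax: set 376 − 3P = 6P − 191 → P* = 63, Q* = 187.
With the tax collected from suppliers, supply shifts: Qs = 6(P − 18) − 191.
Solving gives Q = 151 with consumers paying 75 and suppliers receiving 57 (the 18 wedge).
Burden on consumers: 12; on suppliers: 6. (They sum to 18.)
The less price-elastic side of the market bears the larger share of a per-unit tax.

Consumers bear 12 per permit; suppliers bear 6 per permit.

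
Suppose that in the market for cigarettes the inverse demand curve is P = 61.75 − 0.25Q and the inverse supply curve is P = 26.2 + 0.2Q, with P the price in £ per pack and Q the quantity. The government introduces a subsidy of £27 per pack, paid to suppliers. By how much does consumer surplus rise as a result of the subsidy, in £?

Consumer surplus rises by £1635.

Inverting to Q(P) form: Qd = 247 − 4P; Qs = 5P − 131.
Without the subsidy, 247 − 4P = 5P − 131 gives 9P = 378, so P* = £42 and Q* = 79.
With a per-unit subsidy paid to suppliers, each receives P + 27 per unit sold, so supply becomes Qs = 5(P + 27) − 131.
New equilibrium: buyers pay £27, suppliers receive £54, Q = 139. (Wedge: Pb − Ps = −27.)
ΔCS is the trapezoid between Q = 139 and Q = 79 of height £15: ½ · (79 + 139) · 15 = £1635.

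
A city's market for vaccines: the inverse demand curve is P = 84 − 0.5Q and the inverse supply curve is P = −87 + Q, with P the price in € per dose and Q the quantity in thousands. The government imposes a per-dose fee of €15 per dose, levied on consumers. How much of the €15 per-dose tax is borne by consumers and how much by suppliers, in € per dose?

Consumers bear €5 per dose; suppliers bear €10 per dose.

Rewrite in direct form: Qd = 168 − 2P and Qs = P + 87.
Without the tax, 168 − 2P = P + 87 gives 3P = 81, so P* = €27 and Q* = 114.
With the tax collected from consumers, demand (in seller-price terms) shifts: Qd = 168 − 2(P + 15).
New equilibrium: consumers pay €32, suppliers receive €17, Q = 104. (Wedge: Pb − Ps = 15.)
Burden on consumers: €5; on suppliers: €10. (They sum to €15.)
The less price-elastic side of the market bears the larger share of a per-unit tax.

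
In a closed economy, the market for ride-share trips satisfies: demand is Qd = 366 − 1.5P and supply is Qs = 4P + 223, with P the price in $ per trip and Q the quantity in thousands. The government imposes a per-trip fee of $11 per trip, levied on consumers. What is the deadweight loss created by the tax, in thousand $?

Deadweight loss = $66 thousand.

Without the tax, 366 − 1.5P = 4P + 223 gives 5.5P = 143, so P* = $26 and Q* = 327.
With the tax collected from consumers, demand (in seller-price terms) shifts: Qd = 366 − 1.5(P + 11).
New equilibrium: consumers pay $34, sellers receive $23, Q = 315. (Wedge: Pb − Ps = 11.)
Quantity falls by |ΔQ| = |327 − 315| = 12.
DWL = ½ · t · |ΔQ| = ½ · 11 · 12 = $66.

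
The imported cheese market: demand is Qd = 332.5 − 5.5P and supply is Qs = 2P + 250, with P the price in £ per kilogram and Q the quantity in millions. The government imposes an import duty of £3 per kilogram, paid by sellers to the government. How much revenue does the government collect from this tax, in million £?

Without the tax, 332.5 − 5.5P = 2P + 250 gives 7.5P = 82.5, so P* = £11 and Q* = 272.
With the tax collected from sellers, supply shifts: Qs = 2(P − 3) + 250.
New equilibrium: buyers pay £11.8, sellers receive £8.8, Q = 267.6. (Wedge: Pb − Ps = 3.)
Revenue = t · Q = 3 · 267.6 = £802.8.

Tax revenue = £802.8 million.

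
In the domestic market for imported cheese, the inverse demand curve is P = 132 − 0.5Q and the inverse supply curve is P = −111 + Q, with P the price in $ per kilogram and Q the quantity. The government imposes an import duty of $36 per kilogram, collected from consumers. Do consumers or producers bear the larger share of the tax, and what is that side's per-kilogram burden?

Inverting to Q(P) form: Qd = 264 − 2P; Qs = P + 111.
Without the tax, 264 − 2P = P + 111 gives 3P = 153, so P* = $51 and Q* = 162.
With the tax collected from consumers, demand (in seller-price terms) shifts: Qd = 264 − 2(P + 36).
Solving gives Q = 138 with consumers paying $63 and producers receiving $27 (the $36 wedge).
Per-kilogram burden: consumers $12, producers $24.
Producers take the larger share because supply is less price-elastic here (demand slope 2 vs supply slope 1).
The less price-elastic side of the market bears the larger share of a per-unit tax.

Producers bear the larger share: $24 per kilogram.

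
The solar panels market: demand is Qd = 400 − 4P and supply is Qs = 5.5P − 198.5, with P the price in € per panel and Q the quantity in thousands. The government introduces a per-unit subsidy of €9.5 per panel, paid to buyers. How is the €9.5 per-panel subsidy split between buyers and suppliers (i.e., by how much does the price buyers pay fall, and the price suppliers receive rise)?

Buyers gain €5.5 per panel; suppliers gain €4 per panel.

Before the subsidy: set 400 − 4P = 5.5P − 198.5 → P* = €63, Q* = 148.
With a per-unit subsidy paid to buyers, each effectively pays P − 9.5, so demand becomes Qd = 400 − 4(P − 9.5).
Solving gives Q = 170 with buyers paying €57.5 and suppliers receiving €67 (the €9.5 wedge).
Gain to buyers: €5.5; to suppliers: €4. (They sum to €9.5.)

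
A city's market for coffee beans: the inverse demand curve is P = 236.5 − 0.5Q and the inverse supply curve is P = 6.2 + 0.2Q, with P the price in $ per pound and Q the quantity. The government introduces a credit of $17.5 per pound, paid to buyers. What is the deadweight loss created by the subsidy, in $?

Rewrite in direct form: Qd = 473 − 2P and Qs = 5P − 31.
Without the subsidy, 473 − 2P = 5P − 31 gives 7P = 504, so P* = $72 and Q* = 329.
With a per-unit subsidy paid to buyers, each effectively pays P − 17.5, so demand becomes Qd = 473 − 2(P − 17.5).
Solving gives Q = 354 with buyers paying $59.5 and producers receiving $77 (the $17.5 wedge).
Quantity rises by |ΔQ| = |329 − 354| = 25.
DWL = ½ · t · |ΔQ| = ½ · 17.5 · 25 = $218.75.

Deadweight loss = $218.75.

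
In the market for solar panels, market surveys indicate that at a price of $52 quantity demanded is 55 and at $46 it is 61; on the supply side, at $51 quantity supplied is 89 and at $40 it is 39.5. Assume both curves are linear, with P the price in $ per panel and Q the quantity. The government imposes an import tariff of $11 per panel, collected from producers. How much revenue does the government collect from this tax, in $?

Tax revenue = $583.

Demand slope: (61 − 55)/(46 − 52) = -1, so Qd = 107 − P.
Supply slope: (39.5 − 89)/(40 − 51) = 4.5, so Qs = 4.5P − 140.5.
Without the tax, 107 − P = 4.5P − 140.5 gives 5.5P = 247.5, so P* = $45 and Q* = 62.
With the tax collected from producers, supply shifts: Qs = 4.5(P − 11) − 140.5.
New equilibrium: consumers pay $54, producers receive $43, Q = 53. (Wedge: Pb − Ps = 11.)
Revenue = t · Q = 11 · 53 = $583.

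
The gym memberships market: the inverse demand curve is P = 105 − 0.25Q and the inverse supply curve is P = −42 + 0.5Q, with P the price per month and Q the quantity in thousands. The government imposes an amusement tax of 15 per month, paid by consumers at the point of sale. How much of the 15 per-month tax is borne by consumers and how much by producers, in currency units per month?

Inverting to Q(P) form: Qd = 420 − 4P; Qs = 2P + 84.
Without the tax, 420 − 4P = 2P + 84 gives 6P = 336, so P* = 56 and Q* = 196.
With the tax collected from consumers, demand (in seller-price terms) shifts: Qd = 420 − 4(P + 15).
New equilibrium: consumers pay 61, producers receive 46, Q = 176. (Wedge: Pb − Ps = 15.)
Burden on consumers: 5; on producers: 10. (They sum to 15.)

Consumers bear 5 per month; producers bear 10 per month.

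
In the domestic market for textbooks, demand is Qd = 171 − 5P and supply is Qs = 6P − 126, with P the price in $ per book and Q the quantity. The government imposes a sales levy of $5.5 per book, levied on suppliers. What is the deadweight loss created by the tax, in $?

Without the tax, 171 − 5P = 6P − 126 gives 11P = 297, so P* = $27 and Q* = 36.
With the tax collected from suppliers, supply shifts: Qs = 6(P − 5.5) − 126.
Solving gives Q = 21 with buyers paying $30 and suppliers receiving $24.5 (the $5.5 wedge).
Quantity falls by |ΔQ| = |36 − 21| = 15.
DWL = ½ · t · |ΔQ| = ½ · 5.5 · 15 = $41.25.

Deadweight loss = $41.25.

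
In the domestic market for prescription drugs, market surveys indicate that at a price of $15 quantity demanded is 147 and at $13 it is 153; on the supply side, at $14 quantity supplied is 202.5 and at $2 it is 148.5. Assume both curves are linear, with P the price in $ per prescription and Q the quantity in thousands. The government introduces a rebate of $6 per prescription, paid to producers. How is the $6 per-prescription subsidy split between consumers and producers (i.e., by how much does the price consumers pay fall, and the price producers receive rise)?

Demand slope: (153 − 147)/(13 − 15) = -3, so Qd = 192 − 3P.
Supply slope: (148.5 − 202.5)/(2 − 14) = 4.5, so Qs = 4.5P + 139.5.
Without the subsidy, 192 − 3P = 4.5P + 139.5 gives 7.5P = 52.5, so P* = $7 and Q* = 171.
With a per-unit subsidy paid to producers, each receives P + 6 per unit sold, so supply becomes Qs = 4.5(P + 6) + 139.5.
Solving gives Q = 181.8 with consumers paying $3.4 and producers receiving $9.4 (the $6 wedge).
Gain to consumers: $3.6; to producers: $2.4. (They sum to $6.)

Consumers gain $3.6 per prescription; producers gain $2.4 per prescription.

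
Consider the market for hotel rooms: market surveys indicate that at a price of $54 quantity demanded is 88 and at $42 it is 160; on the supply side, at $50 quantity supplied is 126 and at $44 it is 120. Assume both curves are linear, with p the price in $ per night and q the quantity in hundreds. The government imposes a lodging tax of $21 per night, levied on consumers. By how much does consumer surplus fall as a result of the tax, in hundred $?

Demand slope: (160 − 88)/(42 − 54) = -6, so qd = 412 − 6p.
Supply slope: (120 − 126)/(44 − 50) = 1, so qs = p + 76.
Before the tax: set 412 − 6p = p + 76 → p* = $48, q* = 124.
With the tax collected from consumers, demand (in seller-price terms) shifts: qd = 412 − 6(p + 21).
Solving gives q = 106 with consumers paying $51 and producers receiving $30 (the $21 wedge).
ΔCS is the trapezoid between Q = 106 and Q = 124 of height $3: ½ · (124 + 106) · 3 = $345.

Consumer surplus falls by $345 hundred.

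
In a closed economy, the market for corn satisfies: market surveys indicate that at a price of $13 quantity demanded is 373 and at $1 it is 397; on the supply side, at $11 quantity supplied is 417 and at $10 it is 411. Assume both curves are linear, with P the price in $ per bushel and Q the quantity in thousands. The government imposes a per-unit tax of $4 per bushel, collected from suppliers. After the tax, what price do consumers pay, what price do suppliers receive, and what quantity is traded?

Consumers pay $9; suppliers receive $5; quantity = 381.

Demand slope: (397 − 373)/(1 − 13) = -2, so Qd = 399 − 2P.
Supply slope: (411 − 417)/(10 − 11) = 6, so Qs = 6P + 351.
Before the tax: set 399 − 2P = 6P + 351 → P* = $6, Q* = 387.
With the tax collected from suppliers, supply shifts: Qs = 6(P − 4) + 351.
Solving gives Q = 381 with consumers paying $9 and suppliers receiving $5 (the $4 wedge).
The less price-elastic side of the market bears the larger share of a per-unit tax.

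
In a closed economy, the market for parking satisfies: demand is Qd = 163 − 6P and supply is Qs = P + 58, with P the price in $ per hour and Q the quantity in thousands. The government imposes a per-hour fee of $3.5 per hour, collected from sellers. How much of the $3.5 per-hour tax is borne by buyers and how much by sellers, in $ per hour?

Before the tax: set 163 − 6P = P + 58 → P* = $15, Q* = 73.
With the tax collected from sellers, supply shifts: Qs = (P − 3.5) + 58.
New equilibrium: buyers pay $15.5, sellers receive $12, Q = 70. (Wedge: Pb − Ps = 3.5.)
Burden on buyers: $0.5; on sellers: $3. (They sum to $3.5.)

Buyers bear $0.5 per hour; sellers bear $3 per hour.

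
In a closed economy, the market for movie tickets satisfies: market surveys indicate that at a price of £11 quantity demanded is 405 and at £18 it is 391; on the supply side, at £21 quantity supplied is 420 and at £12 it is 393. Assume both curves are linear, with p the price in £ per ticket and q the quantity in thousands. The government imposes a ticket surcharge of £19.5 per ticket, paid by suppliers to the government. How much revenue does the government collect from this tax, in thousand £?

Tax revenue = £7324.2 thousand.

Demand slope: (391 − 405)/(18 − 11) = -2, so qd = 427 − 2p.
Supply slope: (393 − 420)/(12 − 21) = 3, so qs = 3p + 357.
Before the tax: set 427 − 2p = 3p + 357 → p* = £14, q* = 399.
With the tax collected from suppliers, supply shifts: qs = 3(p − 19.5) + 357.
Solving gives q = 375.6 with buyers paying £25.7 and suppliers receiving £6.2 (the £19.5 wedge).
Revenue = t · Q = 19.5 · 375.6 = £7324.2.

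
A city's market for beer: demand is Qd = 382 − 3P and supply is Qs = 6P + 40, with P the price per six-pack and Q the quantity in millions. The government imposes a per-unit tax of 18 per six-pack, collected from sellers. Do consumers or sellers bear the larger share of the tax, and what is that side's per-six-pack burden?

Consumers bear the larger share: 12 per six-pack.

Before the tax: set 382 − 3P = 6P + 40 → P* = 38, Q* = 268.
With the tax collected from sellers, supply shifts: Qs = 6(P − 18) + 40.
New equilibrium: consumers pay 50, sellers receive 32, Q = 232. (Wedge: Pb − Ps = 18.)
Per-six-pack burden: consumers 12, sellers 6.
Consumers take the larger share because demand is less price-elastic here (demand slope 3 vs supply slope 6).
The less price-elastic side of the market bears the larger share of a per-unit tax.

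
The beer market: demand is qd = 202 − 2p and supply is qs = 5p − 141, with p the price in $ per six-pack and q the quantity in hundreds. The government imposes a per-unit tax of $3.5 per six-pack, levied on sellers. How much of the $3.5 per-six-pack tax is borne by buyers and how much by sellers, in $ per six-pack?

Before the tax: set 202 − 2p = 5p − 141 → p* = $49, q* = 104.
With the tax collected from sellers, supply shifts: qs = 5(p − 3.5) − 141.
New equilibrium: buyers pay $51.5, sellers receive $48, q = 99. (Wedge: pb − ps = 3.5.)
Burden on buyers: $2.5; on sellers: $1. (They sum to $3.5.)
The less price-elastic side of the market bears the larger share of a per-unit tax.

Buyers bear $2.5 per six-pack; sellers bear $1 per six-pack.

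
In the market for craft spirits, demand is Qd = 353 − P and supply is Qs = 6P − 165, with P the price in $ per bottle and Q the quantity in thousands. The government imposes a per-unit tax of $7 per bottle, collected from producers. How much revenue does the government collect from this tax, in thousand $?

Tax revenue = $1911 thousand.

Before the tax: set 353 − P = 6P − 165 → P* = $74, Q* = 279.
With the tax collected from producers, supply shifts: Qs = 6(P − 7) − 165.
New equilibrium: consumers pay $80, producers receive $73, Q = 273. (Wedge: Pb − Ps = 7.)
Revenue = t · Q = 7 · 273 = $1911.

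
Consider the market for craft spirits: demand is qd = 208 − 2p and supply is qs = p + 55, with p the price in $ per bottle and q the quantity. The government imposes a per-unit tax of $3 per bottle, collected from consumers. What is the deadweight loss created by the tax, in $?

Deadweight loss = $3.

Without the tax, 208 − 2p = p + 55 gives 3p = 153, so p* = $51 and q* = 106.
With the tax collected from consumers, demand (in seller-price terms) shifts: qd = 208 − 2(p + 3).
New equilibrium: consumers pay $52, suppliers receive $49, q = 104. (Wedge: pb − ps = 3.)
Quantity falls by |ΔQ| = |106 − 104| = 2.
DWL = ½ · t · |ΔQ| = ½ · 3 · 2 = $3.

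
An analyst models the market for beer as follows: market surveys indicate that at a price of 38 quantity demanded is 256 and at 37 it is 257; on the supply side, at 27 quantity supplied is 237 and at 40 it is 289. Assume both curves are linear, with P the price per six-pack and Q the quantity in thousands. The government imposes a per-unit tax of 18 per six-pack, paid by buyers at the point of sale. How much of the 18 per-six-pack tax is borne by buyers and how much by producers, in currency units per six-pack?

Demand slope: (257 − 256)/(37 − 38) = -1, so Qd = 294 − P.
Supply slope: (289 − 237)/(40 − 27) = 4, so Qs = 4P + 129.
Without the tax, 294 − P = 4P + 129 gives 5P = 165, so P* = 33 and Q* = 261.
With the tax collected from buyers, demand (in seller-price terms) shifts: Qd = 294 − (P + 18).
Solving gives Q = 246.6 with buyers paying 47.4 and producers receiving 29.4 (the 18 wedge).
Burden on buyers: 14.4; on producers: 3.6. (They sum to 18.)
The less price-elastic side of the market bears the larger share of a per-unit tax.

Buyers bear 14.4 per six-pack; producers bear 3.6 per six-pack.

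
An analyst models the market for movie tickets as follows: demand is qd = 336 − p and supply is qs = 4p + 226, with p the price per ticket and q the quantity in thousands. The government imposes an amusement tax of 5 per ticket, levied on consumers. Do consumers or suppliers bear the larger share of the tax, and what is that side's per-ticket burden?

Before the tax: set 336 − p = 4p + 226 → p* = 22, q* = 314.
With the tax collected from consumers, demand (in seller-price terms) shifts: qd = 336 − (p + 5).
New equilibrium: consumers pay 26, suppliers receive 21, q = 310. (Wedge: pb − ps = 5.)
Per-ticket burden: consumers 4, suppliers 1.
Consumers take the larger share because demand is less price-elastic here (demand slope 1 vs supply slope 4).
The less price-elastic side of the market bears the larger share of a per-unit tax.

Consumers bear the larger share: 4 per ticket.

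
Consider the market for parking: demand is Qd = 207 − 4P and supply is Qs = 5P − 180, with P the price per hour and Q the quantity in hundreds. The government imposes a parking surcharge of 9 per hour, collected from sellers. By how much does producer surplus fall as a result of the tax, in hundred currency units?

Before the tax: set 207 − 4P = 5P − 180 → P* = 43, Q* = 35.
With the tax collected from sellers, supply shifts: Qs = 5(P − 9) − 180.
New equilibrium: buyers pay 48, sellers receive 39, Q = 15. (Wedge: Pb − Ps = 9.)
ΔPS is the trapezoid between Q = 15 and Q = 35 of height 4: ½ · (35 + 15) · 4 = 100.

Producer surplus falls by 100 hundred.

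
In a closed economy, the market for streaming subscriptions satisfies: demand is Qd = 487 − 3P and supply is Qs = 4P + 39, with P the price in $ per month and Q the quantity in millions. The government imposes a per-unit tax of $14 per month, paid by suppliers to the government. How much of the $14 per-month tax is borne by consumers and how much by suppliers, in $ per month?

Consumers bear $8 per month; suppliers bear $6 per month.

Without the tax, 487 − 3P = 4P + 39 gives 7P = 448, so P* = $64 and Q* = 295.
With the tax collected from suppliers, supply shifts: Qs = 4(P − 14) + 39.
Solving gives Q = 271 with consumers paying $72 and suppliers receiving $58 (the $14 wedge).
Burden on consumers: $8; on suppliers: $6. (They sum to $14.)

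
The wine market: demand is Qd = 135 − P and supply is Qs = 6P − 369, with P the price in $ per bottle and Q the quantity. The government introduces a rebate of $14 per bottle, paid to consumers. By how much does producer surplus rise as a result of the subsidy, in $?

Before the subsidy: set 135 − P = 6P − 369 → P* = $72, Q* = 63.
With a per-unit subsidy paid to consumers, each effectively pays P − 14, so demand becomes Qd = 135 − (P − 14).
New equilibrium: consumers pay $60, producers receive $74, Q = 75. (Wedge: Pb − Ps = −14.)
ΔPS is the trapezoid between Q = 75 and Q = 63 of height $2: ½ · (63 + 75) · 2 = $138.

Producer surplus rises by $138.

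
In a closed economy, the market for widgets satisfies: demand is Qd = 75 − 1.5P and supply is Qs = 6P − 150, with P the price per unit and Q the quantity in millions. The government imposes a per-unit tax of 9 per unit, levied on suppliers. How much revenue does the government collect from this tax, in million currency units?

Without the tax, 75 − 1.5P = 6P − 150 gives 7.5P = 225, so P* = 30 and Q* = 30.
With the tax collected from suppliers, supply shifts: Qs = 6(P − 9) − 150.
New equilibrium: buyers pay 37.2, suppliers receive 28.2, Q = 19.2. (Wedge: Pb − Ps = 9.)
Revenue = t · Q = 9 · 19.2 = 172.8.

Tax revenue = 172.8 million.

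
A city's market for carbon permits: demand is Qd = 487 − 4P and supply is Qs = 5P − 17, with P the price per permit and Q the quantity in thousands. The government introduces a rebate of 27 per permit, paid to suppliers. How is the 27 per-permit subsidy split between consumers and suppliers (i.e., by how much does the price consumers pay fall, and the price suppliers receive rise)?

Consumers gain 15 per permit; suppliers gain 12 per permit.

Without the subsidy, 487 − 4P = 5P − 17 gives 9P = 504, so P* = 56 and Q* = 263.
With a per-unit subsidy paid to suppliers, each receives P + 27 per unit sold, so supply becomes Qs = 5(P + 27) − 17.
New equilibrium: consumers pay 41, suppliers receive 68, Q = 323. (Wedge: Pb − Ps = −27.)
Gain to consumers: 15; to suppliers: 12. (They sum to 27.)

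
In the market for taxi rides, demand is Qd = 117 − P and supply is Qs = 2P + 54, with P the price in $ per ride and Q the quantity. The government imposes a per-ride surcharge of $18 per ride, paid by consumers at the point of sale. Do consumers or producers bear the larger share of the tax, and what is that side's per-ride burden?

Consumers bear the larger share: $12 per ride.

Before the tax: set 117 − P = 2P + 54 → P* = $21, Q* = 96.
With the tax collected from consumers, demand (in seller-price terms) shifts: Qd = 117 − (P + 18).
Solving gives Q = 84 with consumers paying $33 and producers receiving $15 (the $18 wedge).
Per-ride burden: consumers $12, producers $6.
Consumers take the larger share because demand is less price-elastic here (demand slope 1 vs supply slope 2).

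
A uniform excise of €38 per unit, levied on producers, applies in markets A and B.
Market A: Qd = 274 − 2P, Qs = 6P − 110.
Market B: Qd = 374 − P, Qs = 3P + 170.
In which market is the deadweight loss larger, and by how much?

Market A, by €541.5.

Market A: pre-tax P* = €48, Q* = 178; post-tax Q = 121; deadweight loss = €1083.
Market B: pre-tax P* = €51, Q* = 323; post-tax Q = 294.5; deadweight loss = €541.5.
Difference: €1083 vs €541.5 → market A is larger by €541.5.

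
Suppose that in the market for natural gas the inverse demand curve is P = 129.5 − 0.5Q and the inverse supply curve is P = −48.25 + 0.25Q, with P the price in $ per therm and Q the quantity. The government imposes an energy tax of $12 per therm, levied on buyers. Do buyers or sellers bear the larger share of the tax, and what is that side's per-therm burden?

Inverting to Q(P) form: Qd = 259 − 2P; Qs = 4P + 193.
Before the tax: set 259 − 2P = 4P + 193 → P* = $11, Q* = 237.
With the tax collected from buyers, demand (in seller-price terms) shifts: Qd = 259 − 2(P + 12).
Solving gives Q = 221 with buyers paying $19 and sellers receiving $7 (the $12 wedge).
Per-therm burden: buyers $8, sellers $4.
Buyers take the larger share because demand is less price-elastic here (demand slope 2 vs supply slope 4).
The less price-elastic side of the market bears the larger share of a per-unit tax.

Buyers bear the larger share: $8 per therm.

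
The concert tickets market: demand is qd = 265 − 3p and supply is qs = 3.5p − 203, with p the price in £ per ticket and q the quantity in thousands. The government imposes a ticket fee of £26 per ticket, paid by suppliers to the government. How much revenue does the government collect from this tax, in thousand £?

Tax revenue = £182 thousand.

Without the tax, 265 − 3p = 3.5p − 203 gives 6.5p = 468, so p* = £72 and q* = 49.
With the tax collected from suppliers, supply shifts: qs = 3.5(p − 26) − 203.
Solving gives q = 7 with buyers paying £86 and suppliers receiving £60 (the £26 wedge).
Revenue = t · Q = 26 · 7 = £182.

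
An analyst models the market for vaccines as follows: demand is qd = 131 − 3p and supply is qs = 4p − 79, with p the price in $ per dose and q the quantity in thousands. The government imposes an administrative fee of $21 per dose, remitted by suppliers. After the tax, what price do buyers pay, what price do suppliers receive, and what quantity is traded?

Without the tax, 131 − 3p = 4p − 79 gives 7p = 210, so p* = $30 and q* = 41.
With the tax collected from suppliers, supply shifts: qs = 4(p − 21) − 79.
New equilibrium: buyers pay $42, suppliers receive $21, q = 5. (Wedge: pb − ps = 21.)
The less price-elastic side of the market bears the larger share of a per-unit tax.

Buyers pay $42; suppliers receive $21; quantity = 5.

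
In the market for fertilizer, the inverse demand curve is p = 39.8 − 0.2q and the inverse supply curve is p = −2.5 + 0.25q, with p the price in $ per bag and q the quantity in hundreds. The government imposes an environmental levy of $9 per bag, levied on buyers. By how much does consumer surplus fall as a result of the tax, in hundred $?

Rewrite in direct form: qd = 199 − 5p and qs = 4p + 10.
Without the tax, 199 − 5p = 4p + 10 gives 9p = 189, so p* = $21 and q* = 94.
With the tax collected from buyers, demand (in seller-price terms) shifts: qd = 199 − 5(p + 9).
New equilibrium: buyers pay $25, producers receive $16, q = 74. (Wedge: pb − ps = 9.)
ΔCS is the trapezoid between Q = 74 and Q = 94 of height $4: ½ · (94 + 74) · 4 = $336.

Consumer surplus falls by $336 hundred.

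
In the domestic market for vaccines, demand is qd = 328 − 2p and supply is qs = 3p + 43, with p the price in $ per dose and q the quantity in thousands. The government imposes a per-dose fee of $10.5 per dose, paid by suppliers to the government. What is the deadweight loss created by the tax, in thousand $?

Deadweight loss = $66.15 thousand.

Without the tax, 328 − 2p = 3p + 43 gives 5p = 285, so p* = $57 and q* = 214.
With the tax collected from suppliers, supply shifts: qs = 3(p − 10.5) + 43.
Solving gives q = 201.4 with consumers paying $63.3 and suppliers receiving $52.8 (the $10.5 wedge).
Quantity falls by |ΔQ| = |214 − 201.4| = 12.6.
DWL = ½ · t · |ΔQ| = ½ · 10.5 · 12.6 = $66.15.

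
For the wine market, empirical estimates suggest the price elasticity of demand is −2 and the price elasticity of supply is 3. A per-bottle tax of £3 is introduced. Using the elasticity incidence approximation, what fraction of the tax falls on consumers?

Consumers' share ≈ 0.6.

Incidence ratio: consumers' share ≈ εs / (εs + |εd|) = 3 / (3 + 2) = 0.6.
Supply is the more elastic side, so consumers bear the larger share.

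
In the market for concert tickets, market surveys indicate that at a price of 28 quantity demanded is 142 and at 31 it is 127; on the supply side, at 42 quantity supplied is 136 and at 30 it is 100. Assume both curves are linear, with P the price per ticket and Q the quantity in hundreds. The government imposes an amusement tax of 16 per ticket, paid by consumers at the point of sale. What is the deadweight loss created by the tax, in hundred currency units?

Demand slope: (127 − 142)/(31 − 28) = -5, so Qd = 282 − 5P.
Supply slope: (100 − 136)/(30 − 42) = 3, so Qs = 3P + 10.
Without the tax, 282 − 5P = 3P + 10 gives 8P = 272, so P* = 34 and Q* = 112.
With the tax collected from consumers, demand (in seller-price terms) shifts: Qd = 282 − 5(P + 16).
New equilibrium: consumers pay 40, sellers receive 24, Q = 82. (Wedge: Pb − Ps = 16.)
Quantity falls by |ΔQ| = |112 − 82| = 30.
DWL = ½ · t · |ΔQ| = ½ · 16 · 30 = 240.

Deadweight loss = 240 hundred.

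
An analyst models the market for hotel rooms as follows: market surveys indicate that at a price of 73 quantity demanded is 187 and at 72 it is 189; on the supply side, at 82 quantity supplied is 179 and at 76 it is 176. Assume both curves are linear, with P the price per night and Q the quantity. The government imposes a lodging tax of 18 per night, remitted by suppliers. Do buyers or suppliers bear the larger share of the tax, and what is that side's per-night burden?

Demand slope: (189 − 187)/(72 − 73) = -2, so Qd = 333 − 2P.
Supply slope: (176 − 179)/(76 − 82) = 0.5, so Qs = 0.5P + 138.
Before the tax: set 333 − 2P = 0.5P + 138 → P* = 78, Q* = 177.
With the tax collected from suppliers, supply shifts: Qs = 0.5(P − 18) + 138.
Solving gives Q = 169.8 with buyers paying 81.6 and suppliers receiving 63.6 (the 18 wedge).
Per-night burden: buyers 3.6, suppliers 14.4.
Suppliers take the larger share because supply is less price-elastic here (demand slope 2 vs supply slope 0.5).
The less price-elastic side of the market bears the larger share of a per-unit tax.

Suppliers bear the larger share: 14.4 per night.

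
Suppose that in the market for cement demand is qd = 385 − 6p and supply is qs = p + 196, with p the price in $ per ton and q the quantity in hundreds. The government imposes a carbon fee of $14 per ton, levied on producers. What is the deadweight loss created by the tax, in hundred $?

Before the tax: set 385 − 6p = p + 196 → p* = $27, q* = 223.
With the tax collected from producers, supply shifts: qs = (p − 14) + 196.
New equilibrium: consumers pay $29, producers receive $15, q = 211. (Wedge: pb − ps = 14.)
Quantity falls by |ΔQ| = |223 − 211| = 12.
DWL = ½ · t · |ΔQ| = ½ · 14 · 12 = $84.

Deadweight loss = $84 hundred.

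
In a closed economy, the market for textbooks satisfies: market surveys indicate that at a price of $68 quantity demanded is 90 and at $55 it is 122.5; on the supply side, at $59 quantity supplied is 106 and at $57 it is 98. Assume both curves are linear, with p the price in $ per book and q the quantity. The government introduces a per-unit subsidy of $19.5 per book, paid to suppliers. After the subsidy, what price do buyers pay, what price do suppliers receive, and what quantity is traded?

Buyers pay $48; suppliers receive $67.5; quantity = 140.

Demand slope: (122.5 − 90)/(55 − 68) = -2.5, so qd = 260 − 2.5p.
Supply slope: (98 − 106)/(57 − 59) = 4, so qs = 4p − 130.
Without the subsidy, 260 − 2.5p = 4p − 130 gives 6.5p = 390, so p* = $60 and q* = 110.
With a per-unit subsidy paid to suppliers, each receives p + 19.5 per unit sold, so supply becomes qs = 4(p + 19.5) − 130.
New equilibrium: buyers pay $48, suppliers receive $67.5, q = 140. (Wedge: pb − ps = −19.5.)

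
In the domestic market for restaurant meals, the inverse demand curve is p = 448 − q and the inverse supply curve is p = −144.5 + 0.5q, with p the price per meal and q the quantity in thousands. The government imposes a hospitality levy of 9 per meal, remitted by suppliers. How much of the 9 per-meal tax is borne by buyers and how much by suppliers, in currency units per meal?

Buyers bear 6 per meal; suppliers bear 3 per meal.

Inverting to q(p) form: qd = 448 − p; qs = 2p + 289.
Without the tax, 448 − p = 2p + 289 gives 3p = 159, so p* = 53 and q* = 395.
With the tax collected from suppliers, supply shifts: qs = 2(p − 9) + 289.
New equilibrium: buyers pay 59, suppliers receive 50, q = 389. (Wedge: pb − ps = 9.)
Burden on buyers: 6; on suppliers: 3. (They sum to 9.)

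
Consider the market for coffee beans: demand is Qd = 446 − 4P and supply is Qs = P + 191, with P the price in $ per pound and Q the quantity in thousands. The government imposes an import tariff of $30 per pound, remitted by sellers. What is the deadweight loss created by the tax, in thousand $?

Before the tax: set 446 − 4P = P + 191 → P* = $51, Q* = 242.
With the tax collected from sellers, supply shifts: Qs = (P − 30) + 191.
Solving gives Q = 218 with consumers paying $57 and sellers receiving $27 (the $30 wedge).
Quantity falls by |ΔQ| = |242 − 218| = 24.
DWL = ½ · t · |ΔQ| = ½ · 30 · 24 = $360.

Deadweight loss = $360 thousand.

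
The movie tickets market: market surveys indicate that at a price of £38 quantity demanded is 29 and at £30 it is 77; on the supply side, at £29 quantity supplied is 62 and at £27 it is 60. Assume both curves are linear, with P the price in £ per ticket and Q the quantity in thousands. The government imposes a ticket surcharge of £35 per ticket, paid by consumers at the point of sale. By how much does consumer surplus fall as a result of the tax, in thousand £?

Demand slope: (77 − 29)/(30 − 38) = -6, so Qd = 257 − 6P.
Supply slope: (60 − 62)/(27 − 29) = 1, so Qs = P + 33.
Before the tax: set 257 − 6P = P + 33 → P* = £32, Q* = 65.
With the tax collected from consumers, demand (in seller-price terms) shifts: Qd = 257 − 6(P + 35).
Solving gives Q = 35 with consumers paying £37 and suppliers receiving £2 (the £35 wedge).
ΔCS is the trapezoid between Q = 35 and Q = 65 of height £5: ½ · (65 + 35) · 5 = £250.

Consumer surplus falls by £250 thousand.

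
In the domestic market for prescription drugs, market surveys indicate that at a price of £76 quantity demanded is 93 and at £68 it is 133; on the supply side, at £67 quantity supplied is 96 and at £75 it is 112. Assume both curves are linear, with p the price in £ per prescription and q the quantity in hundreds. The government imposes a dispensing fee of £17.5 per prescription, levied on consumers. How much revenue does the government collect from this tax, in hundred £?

Tax revenue = £1452.5 hundred.

Demand slope: (133 − 93)/(68 − 76) = -5, so qd = 473 − 5p.
Supply slope: (112 − 96)/(75 − 67) = 2, so qs = 2p − 38.
Before the tax: set 473 − 5p = 2p − 38 → p* = £73, q* = 108.
With the tax collected from consumers, demand (in seller-price terms) shifts: qd = 473 − 5(p + 17.5).
New equilibrium: consumers pay £78, sellers receive £60.5, q = 83. (Wedge: pb − ps = 17.5.)
Revenue = t · Q = 17.5 · 83 = £1452.5.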